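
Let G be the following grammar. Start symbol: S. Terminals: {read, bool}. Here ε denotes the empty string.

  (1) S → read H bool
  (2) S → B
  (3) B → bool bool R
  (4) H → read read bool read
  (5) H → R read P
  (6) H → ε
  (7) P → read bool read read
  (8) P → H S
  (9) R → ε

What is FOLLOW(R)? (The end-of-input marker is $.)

{$, bool, read}

FIRST(B) = {bool}
FIRST(R) = {ε}
FIRST(S) = {bool, read}  (via B)
FIRST(H) = {ε, read}  (via R read P)
FIRST(P) = {bool, read}  (via H S)
FOLLOW(S) includes $ since S is the start symbol.
FOLLOW(H): in S→read H bool, H is followed by bool with FIRST {bool}; in P→H S, H is followed by S with FIRST {bool, read}. Thus FOLLOW(H) = {bool, read}.
FOLLOW(P): in H→R read P, the suffix after P is empty, so FOLLOW(P) ⊇ FOLLOW(H) = {bool, read}. Thus FOLLOW(P) = {bool, read}.
FOLLOW(S): in P→H S, the suffix after S is empty, so FOLLOW(S) ⊇ FOLLOW(P) = {bool, read}. Thus FOLLOW(S) = {$, bool, read}.
FOLLOW(B): in S→B, the suffix after B is empty, so FOLLOW(B) ⊇ FOLLOW(S) = {$, bool, read}. Thus FOLLOW(B) = {$, bool, read}.
FOLLOW(R): in B→bool bool R, the suffix after R is empty, so FOLLOW(R) ⊇ FOLLOW(B) = {$, bool, read}; in H→R read P, R is followed by read P with FIRST {read}. Thus FOLLOW(R) = {$, bool, read}.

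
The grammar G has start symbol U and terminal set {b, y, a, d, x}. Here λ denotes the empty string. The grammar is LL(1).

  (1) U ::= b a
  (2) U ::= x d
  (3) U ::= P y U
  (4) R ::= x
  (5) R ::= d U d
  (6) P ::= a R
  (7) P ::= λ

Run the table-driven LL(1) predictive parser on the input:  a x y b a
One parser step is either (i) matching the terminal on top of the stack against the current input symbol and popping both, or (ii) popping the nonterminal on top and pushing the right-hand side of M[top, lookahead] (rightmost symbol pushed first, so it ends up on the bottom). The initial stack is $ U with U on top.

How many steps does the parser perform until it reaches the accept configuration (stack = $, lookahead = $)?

9

step 1: stack=$ U  input=a x y b a $  — expand U ::= P y U
step 2: stack=$ U y P  input=a x y b a $  — expand P ::= a R
step 3: stack=$ U y R a  input=a x y b a $  — match a
step 4: stack=$ U y R  input=x y b a $  — expand R ::= x
step 5: stack=$ U y x  input=x y b a $  — match x
step 6: stack=$ U y  input=y b a $  — match y
step 7: stack=$ U  input=b a $  — expand U ::= b a
step 8: stack=$ a b  input=b a $  — match b
step 9: stack=$ a  input=a $  — match a
Accept reached after 9 steps.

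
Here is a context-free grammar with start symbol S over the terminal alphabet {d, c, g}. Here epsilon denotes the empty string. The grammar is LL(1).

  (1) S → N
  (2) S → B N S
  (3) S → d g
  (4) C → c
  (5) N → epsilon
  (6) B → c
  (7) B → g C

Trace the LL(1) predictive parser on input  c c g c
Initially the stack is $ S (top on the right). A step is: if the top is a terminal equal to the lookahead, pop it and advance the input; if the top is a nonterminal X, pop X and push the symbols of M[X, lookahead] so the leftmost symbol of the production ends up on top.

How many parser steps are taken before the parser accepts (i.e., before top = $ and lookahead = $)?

      Stack      Input      Action
   1  $ S        c c g c $  expand S → B N S
   2  $ S N B    c c g c $  expand B → c
   3  $ S N c    c c g c $  match c
   4  $ S N      c g c $    expand N → epsilon
   5  $ S        c g c $    expand S → B N S
   6  $ S N B    c g c $    expand B → c
   7  $ S N c    c g c $    match c
   8  $ S N      g c $      expand N → epsilon
   9  $ S        g c $      expand S → B N S
  10  $ S N B    g c $      expand B → g C
  11  $ S N C g  g c $      match g
  12  $ S N C    c $        expand C → c
  13  $ S N c    c $        match c
  14  $ S N      $          expand N → epsilon
  15  $ S        $          expand S → N
  16  $ N        $          expand N → epsilon
Accept reached after 16 steps.

16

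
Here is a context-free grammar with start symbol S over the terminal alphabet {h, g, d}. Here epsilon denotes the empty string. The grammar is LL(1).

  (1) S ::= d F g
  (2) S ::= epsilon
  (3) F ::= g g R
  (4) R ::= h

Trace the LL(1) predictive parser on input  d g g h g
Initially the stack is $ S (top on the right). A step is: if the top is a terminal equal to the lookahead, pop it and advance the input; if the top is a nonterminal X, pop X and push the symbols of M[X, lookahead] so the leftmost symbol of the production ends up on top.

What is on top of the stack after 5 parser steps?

     Stack      Input        Action
  1  $ S        d g g h g $  expand S ::= d F g
  2  $ g F d    d g g h g $  match d
  3  $ g F      g g h g $    expand F ::= g g R
  4  $ g R g g  g g h g $    match g
  5  $ g R g    g h g $      match g
Stack after step 5: $ g R (top = R).

R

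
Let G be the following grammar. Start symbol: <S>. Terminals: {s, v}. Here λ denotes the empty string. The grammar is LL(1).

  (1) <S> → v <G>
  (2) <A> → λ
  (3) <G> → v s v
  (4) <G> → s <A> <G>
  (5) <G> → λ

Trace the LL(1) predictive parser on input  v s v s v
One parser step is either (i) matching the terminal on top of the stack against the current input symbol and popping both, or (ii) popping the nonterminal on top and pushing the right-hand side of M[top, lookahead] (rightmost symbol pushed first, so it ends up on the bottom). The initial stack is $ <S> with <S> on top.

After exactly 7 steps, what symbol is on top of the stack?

s

step 1: stack=$ <S>  input=v s v s v $  — expand <S> → v <G>
step 2: stack=$ <G> v  input=v s v s v $  — match v
step 3: stack=$ <G>  input=s v s v $  — expand <G> → s <A> <G>
step 4: stack=$ <G> <A> s  input=s v s v $  — match s
step 5: stack=$ <G> <A>  input=v s v $  — expand <A> → λ
step 6: stack=$ <G>  input=v s v $  — expand <G> → v s v
step 7: stack=$ v s v  input=v s v $  — match v
Stack after step 7: $ v s (top = s).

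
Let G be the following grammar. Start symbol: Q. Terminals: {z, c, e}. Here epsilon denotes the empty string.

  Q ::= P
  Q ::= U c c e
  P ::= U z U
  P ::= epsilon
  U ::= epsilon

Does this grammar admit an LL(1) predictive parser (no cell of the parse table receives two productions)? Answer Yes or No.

Yes

FIRST(Q) = {epsilon, c, z}
FIRST(P) = {epsilon, z}
FIRST(U) = {epsilon}
FOLLOW(Q) = {$}
FOLLOW(P) = {$}
FOLLOW(U) = {$, c, z}
Each cell of M receives at most one production.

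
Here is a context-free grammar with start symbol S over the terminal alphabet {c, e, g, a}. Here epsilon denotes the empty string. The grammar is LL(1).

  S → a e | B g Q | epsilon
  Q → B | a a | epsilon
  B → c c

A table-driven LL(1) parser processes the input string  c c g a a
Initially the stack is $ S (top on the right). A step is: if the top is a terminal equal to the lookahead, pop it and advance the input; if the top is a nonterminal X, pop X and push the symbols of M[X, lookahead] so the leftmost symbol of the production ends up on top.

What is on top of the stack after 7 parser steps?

a

     Stack      Input        Action
  1  $ S        c c g a a $  expand S → B g Q
  2  $ Q g B    c c g a a $  expand B → c c
  3  $ Q g c c  c c g a a $  match c
  4  $ Q g c    c g a a $    match c
  5  $ Q g      g a a $      match g
  6  $ Q        a a $        expand Q → a a
  7  $ a a      a a $        match a
Stack after step 7: $ a (top = a).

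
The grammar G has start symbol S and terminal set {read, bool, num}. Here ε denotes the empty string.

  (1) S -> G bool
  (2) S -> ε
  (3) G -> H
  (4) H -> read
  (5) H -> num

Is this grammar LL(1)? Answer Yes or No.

FIRST(S) = {ε, num, read}
FIRST(G) = {num, read}
FIRST(H) = {num, read}
FOLLOW(S) = {$}
FOLLOW(G) = {bool}
FOLLOW(H) = {bool}
Each cell of M receives at most one production.

Yes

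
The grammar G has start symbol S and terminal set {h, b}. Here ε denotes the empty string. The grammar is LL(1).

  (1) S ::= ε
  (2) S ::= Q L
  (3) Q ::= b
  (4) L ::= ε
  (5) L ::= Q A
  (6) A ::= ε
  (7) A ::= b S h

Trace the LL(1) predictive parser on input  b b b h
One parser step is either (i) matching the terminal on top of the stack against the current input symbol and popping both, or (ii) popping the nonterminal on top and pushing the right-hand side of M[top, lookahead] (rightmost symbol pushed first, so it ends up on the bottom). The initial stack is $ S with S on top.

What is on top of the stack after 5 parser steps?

b

step 1: stack=$ S  input=b b b h $  — expand S ::= Q L
step 2: stack=$ L Q  input=b b b h $  — expand Q ::= b
step 3: stack=$ L b  input=b b b h $  — match b
step 4: stack=$ L  input=b b h $  — expand L ::= Q A
step 5: stack=$ A Q  input=b b h $  — expand Q ::= b
Stack after step 5: $ A b (top = b).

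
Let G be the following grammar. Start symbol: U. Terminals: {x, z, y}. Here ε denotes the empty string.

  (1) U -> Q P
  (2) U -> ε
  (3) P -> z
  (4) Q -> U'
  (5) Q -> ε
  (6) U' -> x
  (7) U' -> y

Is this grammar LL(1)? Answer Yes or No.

FIRST(U) = {ε, x, y, z}
FIRST(P) = {z}
FIRST(Q) = {ε, x, y}
FIRST(U') = {x, y}
FOLLOW(U) = {$}
FOLLOW(P) = {$}
FOLLOW(Q) = {z}
FOLLOW(U') = {z}
Each cell of M receives at most one production.

Yes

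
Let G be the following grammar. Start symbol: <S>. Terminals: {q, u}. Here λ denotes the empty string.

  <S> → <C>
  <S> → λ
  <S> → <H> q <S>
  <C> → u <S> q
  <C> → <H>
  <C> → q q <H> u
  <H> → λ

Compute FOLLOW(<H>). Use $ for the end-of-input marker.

FIRST(<H>) = {λ}
FIRST(<C>) = {λ, q, u}  (via <H>)
FIRST(<S>) = {λ, q, u}  (via <C>, <H> q <S>)
FOLLOW(<S>) includes $ since <S> is the start symbol.
FOLLOW(<S>): in <S>→<H> q <S>, the suffix after <S> is empty (adds nothing new); in <C>→u <S> q, <S> is followed by q with FIRST {q}. Thus FOLLOW(<S>) = {$, q}.
FOLLOW(<C>): in <S>→<C>, the suffix after <C> is empty, so FOLLOW(<C>) ⊇ FOLLOW(<S>) = {$, q}. Thus FOLLOW(<C>) = {$, q}.
FOLLOW(<H>): in <S>→<H> q <S>, <H> is followed by q <S> with FIRST {q}; in <C>→<H>, the suffix after <H> is empty, so FOLLOW(<H>) ⊇ FOLLOW(<C>) = {$, q}; in <C>→q q <H> u, <H> is followed by u with FIRST {u}. Thus FOLLOW(<H>) = {$, q, u}.

{$, q, u}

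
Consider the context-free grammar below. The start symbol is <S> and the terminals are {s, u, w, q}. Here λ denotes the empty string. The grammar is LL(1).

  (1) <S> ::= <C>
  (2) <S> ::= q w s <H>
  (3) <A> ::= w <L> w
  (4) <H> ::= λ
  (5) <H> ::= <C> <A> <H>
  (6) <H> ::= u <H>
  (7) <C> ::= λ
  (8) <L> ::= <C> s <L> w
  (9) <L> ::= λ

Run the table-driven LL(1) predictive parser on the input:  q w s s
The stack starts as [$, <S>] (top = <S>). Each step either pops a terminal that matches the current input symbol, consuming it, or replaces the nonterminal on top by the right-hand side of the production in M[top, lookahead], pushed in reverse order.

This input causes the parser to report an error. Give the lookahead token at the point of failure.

s

     Stack        Input      Action
  1  $ <S>        q w s s $  expand <S> ::= q w s <H>
  2  $ <H> s w q  q w s s $  match q
  3  $ <H> s w    w s s $    match w
  4  $ <H> s      s s $      match s
  5  $ <H>        s $        error: M[<H>, s] is empty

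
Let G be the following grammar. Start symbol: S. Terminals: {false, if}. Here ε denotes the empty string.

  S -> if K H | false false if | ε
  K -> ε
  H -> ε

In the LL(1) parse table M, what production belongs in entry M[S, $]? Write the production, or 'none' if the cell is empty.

S -> ε

FIRST(S): from S->if K H we get {if}; from S->false false if we get {false}; from S->ε we get {ε}. So FIRST(S) = {ε, false, if}.
FIRST(K): from K->ε we get {ε}. So FIRST(K) = {ε}.
FIRST(H): from H->ε we get {ε}. So FIRST(H) = {ε}.
FOLLOW(S) includes $ since S is the start symbol.
FOLLOW(S): S appears on no right-hand side. Thus FOLLOW(S) = {$}.
For S -> if K H: FIRST(if K H) = {if}, so it goes in M[S, t] for t ∈ {if}.
For S -> false false if: FIRST(false false if) = {false}, so it goes in M[S, t] for t ∈ {false}.
For S -> ε: FIRST(ε) = {ε}, so it goes in M[S, t] for t ∈ {}; since ε ∈ FIRST, also for every t ∈ FOLLOW(S) = {$}.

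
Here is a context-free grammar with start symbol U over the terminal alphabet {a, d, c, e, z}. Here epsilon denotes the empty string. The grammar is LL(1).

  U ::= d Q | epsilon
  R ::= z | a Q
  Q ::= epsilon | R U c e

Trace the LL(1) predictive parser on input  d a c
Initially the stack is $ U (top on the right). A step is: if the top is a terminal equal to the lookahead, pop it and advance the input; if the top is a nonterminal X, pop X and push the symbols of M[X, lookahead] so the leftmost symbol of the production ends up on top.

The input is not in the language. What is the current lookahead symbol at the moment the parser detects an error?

$

step 1: stack=$ U  input=d a c $  — expand U ::= d Q
step 2: stack=$ Q d  input=d a c $  — match d
step 3: stack=$ Q  input=a c $  — expand Q ::= R U c e
step 4: stack=$ e c U R  input=a c $  — expand R ::= a Q
step 5: stack=$ e c U Q a  input=a c $  — match a
step 6: stack=$ e c U Q  input=c $  — expand Q ::= epsilon
step 7: stack=$ e c U  input=c $  — expand U ::= epsilon
step 8: stack=$ e c  input=c $  — match c
step 9: stack=$ e  input=$  — error: top is terminal e but lookahead is $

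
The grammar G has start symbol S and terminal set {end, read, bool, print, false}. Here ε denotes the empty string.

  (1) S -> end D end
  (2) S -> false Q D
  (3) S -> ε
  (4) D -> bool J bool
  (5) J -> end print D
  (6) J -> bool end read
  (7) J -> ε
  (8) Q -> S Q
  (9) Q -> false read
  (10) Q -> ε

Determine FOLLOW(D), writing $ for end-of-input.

{$, bool, end, false}

FIRST(S) = {ε, end, false}
FIRST(D) = {bool}
FIRST(J) = {ε, bool, end}
FIRST(Q) = {ε, end, false}  (via S Q)
FOLLOW(S) includes $ since S is the start symbol.
FOLLOW(J): in D->bool J bool, J is followed by bool with FIRST {bool}. Thus FOLLOW(J) = {bool}.
FOLLOW(Q): in S->false Q D, Q is followed by D with FIRST {bool}; in Q->S Q, the suffix after Q is empty (adds nothing new). Thus FOLLOW(Q) = {bool}.
FOLLOW(S): in Q->S Q, S is followed by Q with FIRST {ε, end, false}; in Q->S Q, the suffix after S is nullable, so FOLLOW(S) ⊇ FOLLOW(Q) = {bool}. Thus FOLLOW(S) = {$, bool, end, false}.
FOLLOW(D): in S->end D end, D is followed by end with FIRST {end}; in S->false Q D, the suffix after D is empty, so FOLLOW(D) ⊇ FOLLOW(S) = {$, bool, end, false}; in J->end print D, the suffix after D is empty, so FOLLOW(D) ⊇ FOLLOW(J) = {bool}. Thus FOLLOW(D) = {$, bool, end, false}.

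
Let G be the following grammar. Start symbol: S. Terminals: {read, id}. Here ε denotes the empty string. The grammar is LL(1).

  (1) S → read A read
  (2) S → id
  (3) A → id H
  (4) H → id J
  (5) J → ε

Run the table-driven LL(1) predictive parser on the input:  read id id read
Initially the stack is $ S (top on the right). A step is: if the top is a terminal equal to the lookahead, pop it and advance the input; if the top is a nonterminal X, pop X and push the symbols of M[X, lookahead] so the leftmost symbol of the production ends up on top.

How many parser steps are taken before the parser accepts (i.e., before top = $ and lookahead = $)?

8

step 1: stack=$ S  input=read id id read $  — expand S → read A read
step 2: stack=$ read A read  input=read id id read $  — match read
step 3: stack=$ read A  input=id id read $  — expand A → id H
step 4: stack=$ read H id  input=id id read $  — match id
step 5: stack=$ read H  input=id read $  — expand H → id J
step 6: stack=$ read J id  input=id read $  — match id
step 7: stack=$ read J  input=read $  — expand J → ε
step 8: stack=$ read  input=read $  — match read
Accept reached after 8 steps.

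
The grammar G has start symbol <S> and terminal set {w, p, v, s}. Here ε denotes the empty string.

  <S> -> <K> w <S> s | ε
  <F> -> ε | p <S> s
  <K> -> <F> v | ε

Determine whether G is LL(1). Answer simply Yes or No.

Yes

FIRST(<S>) = {ε, p, v, w}
FIRST(<F>) = {ε, p}
FIRST(<K>) = {ε, p, v}
FOLLOW(<S>) = {$, s}
FOLLOW(<F>) = {v}
FOLLOW(<K>) = {w}
Each cell of M receives at most one production.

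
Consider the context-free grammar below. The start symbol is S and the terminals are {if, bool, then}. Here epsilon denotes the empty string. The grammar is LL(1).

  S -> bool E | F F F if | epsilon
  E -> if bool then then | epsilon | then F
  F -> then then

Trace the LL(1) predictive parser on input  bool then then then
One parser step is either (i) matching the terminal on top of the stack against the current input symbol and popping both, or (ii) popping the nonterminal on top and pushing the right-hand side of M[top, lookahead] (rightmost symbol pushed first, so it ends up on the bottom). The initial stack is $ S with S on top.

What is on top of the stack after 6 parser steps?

then

step 1: stack=$ S  input=bool then then then $  — expand S -> bool E
step 2: stack=$ E bool  input=bool then then then $  — match bool
step 3: stack=$ E  input=then then then $  — expand E -> then F
step 4: stack=$ F then  input=then then then $  — match then
step 5: stack=$ F  input=then then $  — expand F -> then then
step 6: stack=$ then then  input=then then $  — match then
Stack after step 6: $ then (top = then).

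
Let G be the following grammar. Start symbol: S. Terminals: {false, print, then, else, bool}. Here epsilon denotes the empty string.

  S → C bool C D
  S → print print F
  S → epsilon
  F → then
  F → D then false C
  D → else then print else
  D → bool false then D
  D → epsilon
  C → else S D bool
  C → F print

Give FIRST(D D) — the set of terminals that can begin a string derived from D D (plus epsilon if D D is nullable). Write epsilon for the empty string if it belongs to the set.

FIRST(D) = {epsilon, bool, else}
FIRST(F) = {bool, else, then}  (via D then false C)
FIRST(C) = {bool, else, then}  (via F print)
FIRST(S) = {epsilon, bool, else, print, then}  (via C bool C D)
FIRST(D D): take FIRST of each symbol in turn, carrying on past any symbol whose FIRST contains epsilon; result {epsilon, bool, else}.

{epsilon, bool, else}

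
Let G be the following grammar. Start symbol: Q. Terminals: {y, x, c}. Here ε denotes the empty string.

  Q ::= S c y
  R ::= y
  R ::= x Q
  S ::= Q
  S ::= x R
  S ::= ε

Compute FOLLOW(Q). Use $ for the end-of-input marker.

{$, c}

FIRST(R): from R::=y we get {y}; from R::=x Q we get {x}. So FIRST(R) = {x, y}.
FIRST(Q): from Q::=S c y we get {c, x}. So FIRST(Q) = {c, x}.
FIRST(S): from S::=Q we get {c, x}; from S::=x R we get {x}; from S::=ε we get {ε}. So FIRST(S) = {ε, c, x}.
FOLLOW(Q) includes $ since Q is the start symbol.
FOLLOW(S): in Q::=S c y, S is followed by c y with FIRST {c}. Thus FOLLOW(S) = {c}.
FOLLOW(R): in S::=x R, the suffix after R is empty, so FOLLOW(R) ⊇ FOLLOW(S) = {c}. Thus FOLLOW(R) = {c}.
FOLLOW(Q): in R::=x Q, the suffix after Q is empty, so FOLLOW(Q) ⊇ FOLLOW(R) = {c}; in S::=Q, the suffix after Q is empty, so FOLLOW(Q) ⊇ FOLLOW(S) = {c}. Thus FOLLOW(Q) = {$, c}.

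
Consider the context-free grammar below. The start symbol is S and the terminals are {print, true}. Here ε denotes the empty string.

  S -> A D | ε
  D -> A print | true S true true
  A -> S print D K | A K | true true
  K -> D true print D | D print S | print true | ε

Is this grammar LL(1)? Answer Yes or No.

FIRST(S) = {ε, print, true}
FIRST(D) = {print, true}
FIRST(A) = {print, true}
FIRST(K) = {ε, print, true}
FOLLOW(S) = {$, print, true}
FOLLOW(D) = {$, print, true}
FOLLOW(A) = {print, true}
FOLLOW(K) = {print, true}
Cell M[A, print] receives both A -> S print D K and A -> A K — the grammar is not LL(1).

No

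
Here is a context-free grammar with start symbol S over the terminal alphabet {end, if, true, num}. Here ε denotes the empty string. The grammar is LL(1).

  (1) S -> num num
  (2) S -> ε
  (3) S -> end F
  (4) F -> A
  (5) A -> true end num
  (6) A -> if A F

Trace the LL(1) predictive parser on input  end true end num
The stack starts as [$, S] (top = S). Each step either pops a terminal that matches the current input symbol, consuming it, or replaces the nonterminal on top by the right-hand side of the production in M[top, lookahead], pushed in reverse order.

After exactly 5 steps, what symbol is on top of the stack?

step 1: stack=$ S  input=end true end num $  — expand S -> end F
step 2: stack=$ F end  input=end true end num $  — match end
step 3: stack=$ F  input=true end num $  — expand F -> A
step 4: stack=$ A  input=true end num $  — expand A -> true end num
step 5: stack=$ num end true  input=true end num $  — match true
Stack after step 5: $ num end (top = end).

end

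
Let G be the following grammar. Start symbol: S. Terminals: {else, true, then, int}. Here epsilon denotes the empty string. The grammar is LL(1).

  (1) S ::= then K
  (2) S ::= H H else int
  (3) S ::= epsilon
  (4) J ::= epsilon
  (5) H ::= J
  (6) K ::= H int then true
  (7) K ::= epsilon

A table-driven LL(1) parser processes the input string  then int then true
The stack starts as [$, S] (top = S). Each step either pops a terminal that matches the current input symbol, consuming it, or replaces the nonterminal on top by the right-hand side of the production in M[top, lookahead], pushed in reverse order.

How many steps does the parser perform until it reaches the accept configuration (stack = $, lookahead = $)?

     Stack              Input                 Action
  1  $ S                then int then true $  expand S ::= then K
  2  $ K then           then int then true $  match then
  3  $ K                int then true $       expand K ::= H int then true
  4  $ true then int H  int then true $       expand H ::= J
  5  $ true then int J  int then true $       expand J ::= epsilon
  6  $ true then int    int then true $       match int
  7  $ true then        then true $           match then
  8  $ true             true $                match true
Accept reached after 8 steps.

8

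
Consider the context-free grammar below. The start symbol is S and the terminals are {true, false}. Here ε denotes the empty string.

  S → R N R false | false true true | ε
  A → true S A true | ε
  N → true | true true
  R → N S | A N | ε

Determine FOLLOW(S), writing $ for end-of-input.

FIRST(A): from A→true S A true we get {true}; from A→ε we get {ε}. So FIRST(A) = {ε, true}.
FIRST(N): from N→true we get {true}; from N→true true we get {true}. So FIRST(N) = {true}.
FIRST(R): from R→N S we get {true}; from R→A N we get {true}; from R→ε we get {ε}. So FIRST(R) = {ε, true}.
FIRST(S): from S→R N R false we get {true}; from S→false true true we get {false}; from S→ε we get {ε}. So FIRST(S) = {ε, false, true}.
FOLLOW(S) includes $ since S is the start symbol.
FOLLOW(A): in A→true S A true, A is followed by true with FIRST {true}; in R→A N, A is followed by N with FIRST {true}. Thus FOLLOW(A) = {true}.
FOLLOW(R): in S→R N R false (occurrence 1), R is followed by N R false with FIRST {true}; in S→R N R false (occurrence 2), R is followed by false with FIRST {false}. Thus FOLLOW(R) = {false, true}.
FOLLOW(S): in A→true S A true, S is followed by A true with FIRST {true}; in R→N S, the suffix after S is empty, so FOLLOW(S) ⊇ FOLLOW(R) = {false, true}. Thus FOLLOW(S) = {$, false, true}.
FOLLOW(N): in S→R N R false, N is followed by R false with FIRST {false, true}; in R→N S, N is followed by S with FIRST {ε, false, true}; in R→N S, the suffix after N is nullable, so FOLLOW(N) ⊇ FOLLOW(R) = {false, true}; in R→A N, the suffix after N is empty, so FOLLOW(N) ⊇ FOLLOW(R) = {false, true}. Thus FOLLOW(N) = {false, true}.

{$, false, true}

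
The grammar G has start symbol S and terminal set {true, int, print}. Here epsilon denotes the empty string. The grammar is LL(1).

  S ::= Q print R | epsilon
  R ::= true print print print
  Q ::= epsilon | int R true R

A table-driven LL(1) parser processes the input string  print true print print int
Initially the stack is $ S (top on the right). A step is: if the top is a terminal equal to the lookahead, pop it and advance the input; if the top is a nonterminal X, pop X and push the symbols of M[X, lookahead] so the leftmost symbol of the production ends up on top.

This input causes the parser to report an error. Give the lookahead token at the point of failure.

int

step 1: stack=$ S  input=print true print print int $  — expand S ::= Q print R
step 2: stack=$ R print Q  input=print true print print int $  — expand Q ::= epsilon
step 3: stack=$ R print  input=print true print print int $  — match print
step 4: stack=$ R  input=true print print int $  — expand R ::= true print print print
step 5: stack=$ print print print true  input=true print print int $  — match true
step 6: stack=$ print print print  input=print print int $  — match print
step 7: stack=$ print print  input=print int $  — match print
step 8: stack=$ print  input=int $  — error: top is terminal print but lookahead is int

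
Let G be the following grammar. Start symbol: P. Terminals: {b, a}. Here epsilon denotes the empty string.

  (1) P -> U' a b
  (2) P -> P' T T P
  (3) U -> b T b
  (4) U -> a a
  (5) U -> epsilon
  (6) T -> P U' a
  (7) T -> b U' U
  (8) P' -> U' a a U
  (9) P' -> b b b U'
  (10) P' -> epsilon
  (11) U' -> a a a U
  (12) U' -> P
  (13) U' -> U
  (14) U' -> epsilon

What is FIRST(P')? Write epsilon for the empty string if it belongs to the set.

{epsilon, a, b}

FIRST(U): from U->b T b we get {b}; from U->a a we get {a}; from U->epsilon we get {epsilon}. So FIRST(U) = {epsilon, a, b}.
FIRST(P): from P->U' a b we get {a, b}; from P->P' T T P we get {a, b}. So FIRST(P) = {a, b}.
FIRST(T): from T->P U' a we get {a, b}; from T->b U' U we get {b}. So FIRST(T) = {a, b}.
FIRST(U'): from U'->a a a U we get {a}; from U'->P we get {a, b}; from U'->U we get {epsilon, a, b}; from U'->epsilon we get {epsilon}. So FIRST(U') = {epsilon, a, b}.
FIRST(P'): from P'->U' a a U we get {a, b}; from P'->b b b U' we get {b}; from P'->epsilon we get {epsilon}. So FIRST(P') = {epsilon, a, b}.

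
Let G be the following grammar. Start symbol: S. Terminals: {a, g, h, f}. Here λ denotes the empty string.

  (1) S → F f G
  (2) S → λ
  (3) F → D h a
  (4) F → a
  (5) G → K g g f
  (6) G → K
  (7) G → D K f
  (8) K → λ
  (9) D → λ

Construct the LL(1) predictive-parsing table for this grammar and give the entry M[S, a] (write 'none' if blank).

S → F f G

FIRST(K) = {λ}
FIRST(D) = {λ}
FIRST(F) = {a, h}  (via D h a)
FIRST(G) = {λ, f, g}  (via K g g f, K, D K f)
FIRST(S) = {λ, a, h}  (via F f G)
FOLLOW(S) includes $ since S is the start symbol.
FOLLOW(S): S appears on no right-hand side. Thus FOLLOW(S) = {$}.
For S → F f G: FIRST(F f G) = {a, h}, so it goes in M[S, t] for t ∈ {a, h}.
For S → λ: FIRST(λ) = {λ}, so it goes in M[S, t] for t ∈ {}; since λ ∈ FIRST, also for every t ∈ FOLLOW(S) = {$}.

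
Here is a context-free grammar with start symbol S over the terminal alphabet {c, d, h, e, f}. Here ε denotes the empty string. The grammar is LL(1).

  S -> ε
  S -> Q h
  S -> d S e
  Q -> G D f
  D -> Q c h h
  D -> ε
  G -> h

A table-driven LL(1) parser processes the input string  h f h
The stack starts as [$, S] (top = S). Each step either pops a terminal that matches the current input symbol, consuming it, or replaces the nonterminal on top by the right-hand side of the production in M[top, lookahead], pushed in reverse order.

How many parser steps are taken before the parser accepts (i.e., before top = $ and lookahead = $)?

     Stack      Input    Action
  1  $ S        h f h $  expand S -> Q h
  2  $ h Q      h f h $  expand Q -> G D f
  3  $ h f D G  h f h $  expand G -> h
  4  $ h f D h  h f h $  match h
  5  $ h f D    f h $    expand D -> ε
  6  $ h f      f h $    match f
  7  $ h        h $      match h
Accept reached after 7 steps.

7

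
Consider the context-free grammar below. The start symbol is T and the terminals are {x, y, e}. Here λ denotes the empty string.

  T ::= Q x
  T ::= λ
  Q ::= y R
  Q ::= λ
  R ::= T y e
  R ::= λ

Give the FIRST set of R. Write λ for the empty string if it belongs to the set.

{λ, x, y}

FIRST(Q) = {λ, y}
FIRST(T) = {λ, x, y}  (via Q x)
FIRST(R) = {λ, x, y}  (via T y e)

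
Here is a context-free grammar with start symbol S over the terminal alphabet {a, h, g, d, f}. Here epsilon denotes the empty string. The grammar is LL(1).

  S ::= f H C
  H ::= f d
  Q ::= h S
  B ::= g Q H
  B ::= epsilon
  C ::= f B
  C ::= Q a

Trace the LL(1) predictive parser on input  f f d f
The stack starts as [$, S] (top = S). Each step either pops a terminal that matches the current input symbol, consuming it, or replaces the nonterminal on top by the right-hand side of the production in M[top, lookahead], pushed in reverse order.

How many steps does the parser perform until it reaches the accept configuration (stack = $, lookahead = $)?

step 1: stack=$ S  input=f f d f $  — expand S ::= f H C
step 2: stack=$ C H f  input=f f d f $  — match f
step 3: stack=$ C H  input=f d f $  — expand H ::= f d
step 4: stack=$ C d f  input=f d f $  — match f
step 5: stack=$ C d  input=d f $  — match d
step 6: stack=$ C  input=f $  — expand C ::= f B
step 7: stack=$ B f  input=f $  — match f
step 8: stack=$ B  input=$  — expand B ::= epsilon
Accept reached after 8 steps.

8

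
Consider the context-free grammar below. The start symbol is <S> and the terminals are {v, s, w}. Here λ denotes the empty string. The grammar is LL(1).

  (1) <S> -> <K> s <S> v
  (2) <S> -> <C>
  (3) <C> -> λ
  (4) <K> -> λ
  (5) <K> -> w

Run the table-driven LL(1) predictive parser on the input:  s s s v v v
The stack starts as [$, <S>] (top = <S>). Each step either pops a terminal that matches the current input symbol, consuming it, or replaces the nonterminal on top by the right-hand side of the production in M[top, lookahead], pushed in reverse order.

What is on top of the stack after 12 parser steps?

v

step 1: stack=$ <S>  input=s s s v v v $  — expand <S> -> <K> s <S> v
step 2: stack=$ v <S> s <K>  input=s s s v v v $  — expand <K> -> λ
step 3: stack=$ v <S> s  input=s s s v v v $  — match s
step 4: stack=$ v <S>  input=s s v v v $  — expand <S> -> <K> s <S> v
step 5: stack=$ v v <S> s <K>  input=s s v v v $  — expand <K> -> λ
step 6: stack=$ v v <S> s  input=s s v v v $  — match s
step 7: stack=$ v v <S>  input=s v v v $  — expand <S> -> <K> s <S> v
step 8: stack=$ v v v <S> s <K>  input=s v v v $  — expand <K> -> λ
step 9: stack=$ v v v <S> s  input=s v v v $  — match s
step 10: stack=$ v v v <S>  input=v v v $  — expand <S> -> <C>
step 11: stack=$ v v v <C>  input=v v v $  — expand <C> -> λ
step 12: stack=$ v v v  input=v v v $  — match v
Stack after step 12: $ v v (top = v).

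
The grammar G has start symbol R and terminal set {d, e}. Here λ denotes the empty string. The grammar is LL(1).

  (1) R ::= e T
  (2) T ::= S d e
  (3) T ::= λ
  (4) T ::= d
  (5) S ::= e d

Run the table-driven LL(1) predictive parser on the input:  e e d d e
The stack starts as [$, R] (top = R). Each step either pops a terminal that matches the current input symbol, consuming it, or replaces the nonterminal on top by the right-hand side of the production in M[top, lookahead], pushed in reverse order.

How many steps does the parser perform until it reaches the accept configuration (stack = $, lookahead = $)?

step 1: stack=$ R  input=e e d d e $  — expand R ::= e T
step 2: stack=$ T e  input=e e d d e $  — match e
step 3: stack=$ T  input=e d d e $  — expand T ::= S d e
step 4: stack=$ e d S  input=e d d e $  — expand S ::= e d
step 5: stack=$ e d d e  input=e d d e $  — match e
step 6: stack=$ e d d  input=d d e $  — match d
step 7: stack=$ e d  input=d e $  — match d
step 8: stack=$ e  input=e $  — match e
Accept reached after 8 steps.

8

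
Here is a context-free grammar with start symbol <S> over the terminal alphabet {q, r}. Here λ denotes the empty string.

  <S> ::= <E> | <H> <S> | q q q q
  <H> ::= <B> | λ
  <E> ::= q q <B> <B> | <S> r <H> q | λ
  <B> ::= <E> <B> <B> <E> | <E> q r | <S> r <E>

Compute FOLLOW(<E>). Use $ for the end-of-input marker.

FIRST(<S>): from <S>::=<E> we get {λ, q, r}; from <S>::=<H> <S> we get {λ, q, r}; from <S>::=q q q q we get {q}. So FIRST(<S>) = {λ, q, r}.
FIRST(<E>): from <E>::=q q <B> <B> we get {q}; from <E>::=<S> r <H> q we get {q, r}; from <E>::=λ we get {λ}. So FIRST(<E>) = {λ, q, r}.
FIRST(<B>): from <B>::=<E> <B> <B> <E> we get {q, r}; from <B>::=<E> q r we get {q, r}; from <B>::=<S> r <E> we get {q, r}. So FIRST(<B>) = {q, r}.
FIRST(<H>): from <H>::=<B> we get {q, r}; from <H>::=λ we get {λ}. So FIRST(<H>) = {λ, q, r}.
FOLLOW(<S>) includes $ since <S> is the start symbol.
FOLLOW(<S>): in <S>::=<H> <S>, the suffix after <S> is empty (adds nothing new); in <E>::=<S> r <H> q, <S> is followed by r <H> q with FIRST {r}; in <B>::=<S> r <E>, <S> is followed by r <E> with FIRST {r}. Thus FOLLOW(<S>) = {$, r}.
FOLLOW(<H>): in <S>::=<H> <S>, <H> is followed by <S> with FIRST {λ, q, r}; in <S>::=<H> <S>, the suffix after <H> is nullable, so FOLLOW(<H>) ⊇ FOLLOW(<S>) = {$, r}; in <E>::=<S> r <H> q, <H> is followed by q with FIRST {q}. Thus FOLLOW(<H>) = {$, q, r}.
FOLLOW(<E>): in <S>::=<E>, the suffix after <E> is empty, so FOLLOW(<E>) ⊇ FOLLOW(<S>) = {$, r}; in <B>::=<E> <B> <B> <E> (occurrence 1), <E> is followed by <B> <B> <E> with FIRST {q, r}; in <B>::=<E> <B> <B> <E> (occurrence 2), the suffix after <E> is empty, so FOLLOW(<E>) ⊇ FOLLOW(<B>) = {$, q, r}; in <B>::=<E> q r, <E> is followed by q r with FIRST {q}; in <B>::=<S> r <E>, the suffix after <E> is empty, so FOLLOW(<E>) ⊇ FOLLOW(<B>) = {$, q, r}. Thus FOLLOW(<E>) = {$, q, r}.
FOLLOW(<B>): in <H>::=<B>, the suffix after <B> is empty, so FOLLOW(<B>) ⊇ FOLLOW(<H>) = {$, q, r}; in <E>::=q q <B> <B> (occurrence 1), <B> is followed by <B> with FIRST {q, r}; in <E>::=q q <B> <B> (occurrence 2), the suffix after <B> is empty, so FOLLOW(<B>) ⊇ FOLLOW(<E>) = {$, q, r}; in <B>::=<E> <B> <B> <E> (occurrence 1), <B> is followed by <B> <E> with FIRST {q, r}; in <B>::=<E> <B> <B> <E> (occurrence 2), <B> is followed by <E> with FIRST {λ, q, r}; in <B>::=<E> <B> <B> <E> (occurrence 2), the suffix after <B> is nullable (adds nothing new). Thus FOLLOW(<B>) = {$, q, r}.

{$, q, r}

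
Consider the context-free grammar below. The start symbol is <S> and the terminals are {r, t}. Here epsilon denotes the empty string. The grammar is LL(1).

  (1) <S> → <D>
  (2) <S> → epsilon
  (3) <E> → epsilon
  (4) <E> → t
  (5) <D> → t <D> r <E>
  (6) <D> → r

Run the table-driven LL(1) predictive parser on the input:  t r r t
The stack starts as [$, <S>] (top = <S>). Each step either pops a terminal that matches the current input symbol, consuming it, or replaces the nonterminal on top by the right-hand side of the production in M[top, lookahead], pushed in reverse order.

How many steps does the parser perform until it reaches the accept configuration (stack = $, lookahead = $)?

8

     Stack          Input      Action
  1  $ <S>          t r r t $  expand <S> → <D>
  2  $ <D>          t r r t $  expand <D> → t <D> r <E>
  3  $ <E> r <D> t  t r r t $  match t
  4  $ <E> r <D>    r r t $    expand <D> → r
  5  $ <E> r r      r r t $    match r
  6  $ <E> r        r t $      match r
  7  $ <E>          t $        expand <E> → t
  8  $ t            t $        match t
Accept reached after 8 steps.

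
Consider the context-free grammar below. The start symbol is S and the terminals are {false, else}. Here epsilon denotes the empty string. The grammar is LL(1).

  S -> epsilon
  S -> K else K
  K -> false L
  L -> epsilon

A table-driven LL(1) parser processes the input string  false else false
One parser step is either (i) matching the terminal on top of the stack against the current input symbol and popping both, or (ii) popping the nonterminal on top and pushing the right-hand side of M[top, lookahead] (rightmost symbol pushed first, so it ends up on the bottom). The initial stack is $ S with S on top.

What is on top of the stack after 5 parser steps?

K

     Stack             Input               Action
  1  $ S               false else false $  expand S -> K else K
  2  $ K else K        false else false $  expand K -> false L
  3  $ K else L false  false else false $  match false
  4  $ K else L        else false $        expand L -> epsilon
  5  $ K else          else false $        match else
Stack after step 5: $ K (top = K).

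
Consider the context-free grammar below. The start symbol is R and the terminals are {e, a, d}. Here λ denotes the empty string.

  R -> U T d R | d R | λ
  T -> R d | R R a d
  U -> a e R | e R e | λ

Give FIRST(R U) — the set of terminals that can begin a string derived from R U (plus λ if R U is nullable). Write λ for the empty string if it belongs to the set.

FIRST(U): from U->a e R we get {a}; from U->e R e we get {e}; from U->λ we get {λ}. So FIRST(U) = {λ, a, e}.
FIRST(R): from R->U T d R we get {a, d, e}; from R->d R we get {d}; from R->λ we get {λ}. So FIRST(R) = {λ, a, d, e}.
FIRST(T): from T->R d we get {a, d, e}; from T->R R a d we get {a, d, e}. So FIRST(T) = {a, d, e}.
FIRST(R U): take FIRST of each symbol in turn, carrying on past any symbol whose FIRST contains λ; result {λ, a, d, e}.

{λ, a, d, e}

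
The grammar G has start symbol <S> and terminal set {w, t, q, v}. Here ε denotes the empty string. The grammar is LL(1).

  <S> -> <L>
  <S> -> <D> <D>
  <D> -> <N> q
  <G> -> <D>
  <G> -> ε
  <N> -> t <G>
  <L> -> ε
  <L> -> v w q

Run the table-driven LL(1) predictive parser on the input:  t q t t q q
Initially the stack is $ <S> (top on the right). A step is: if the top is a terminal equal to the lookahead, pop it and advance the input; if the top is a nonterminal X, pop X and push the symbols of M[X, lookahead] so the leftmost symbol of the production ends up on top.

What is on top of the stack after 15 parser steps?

q

      Stack          Input          Action
   1  $ <S>          t q t t q q $  expand <S> -> <D> <D>
   2  $ <D> <D>      t q t t q q $  expand <D> -> <N> q
   3  $ <D> q <N>    t q t t q q $  expand <N> -> t <G>
   4  $ <D> q <G> t  t q t t q q $  match t
   5  $ <D> q <G>    q t t q q $    expand <G> -> ε
   6  $ <D> q        q t t q q $    match q
   7  $ <D>          t t q q $      expand <D> -> <N> q
   8  $ q <N>        t t q q $      expand <N> -> t <G>
   9  $ q <G> t      t t q q $      match t
  10  $ q <G>        t q q $        expand <G> -> <D>
  11  $ q <D>        t q q $        expand <D> -> <N> q
  12  $ q q <N>      t q q $        expand <N> -> t <G>
  13  $ q q <G> t    t q q $        match t
  14  $ q q <G>      q q $          expand <G> -> ε
  15  $ q q          q q $          match q
Stack after step 15: $ q (top = q).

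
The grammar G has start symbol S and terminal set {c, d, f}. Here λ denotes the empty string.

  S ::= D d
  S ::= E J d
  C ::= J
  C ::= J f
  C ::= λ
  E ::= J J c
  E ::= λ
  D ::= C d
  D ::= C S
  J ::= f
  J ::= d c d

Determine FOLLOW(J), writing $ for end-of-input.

FIRST(J) = {d, f}
FIRST(C) = {λ, d, f}  (via J, J f)
FIRST(E) = {λ, d, f}  (via J J c)
FIRST(S) = {d, f}  (via D d, E J d)
FIRST(D) = {d, f}  (via C d, C S)
FOLLOW(S) includes $ since S is the start symbol.
FOLLOW(C): in D::=C d, C is followed by d with FIRST {d}; in D::=C S, C is followed by S with FIRST {d, f}. Thus FOLLOW(C) = {d, f}.
FOLLOW(E): in S::=E J d, E is followed by J d with FIRST {d, f}. Thus FOLLOW(E) = {d, f}.
FOLLOW(D): in S::=D d, D is followed by d with FIRST {d}. Thus FOLLOW(D) = {d}.
FOLLOW(S): in D::=C S, the suffix after S is empty, so FOLLOW(S) ⊇ FOLLOW(D) = {d}. Thus FOLLOW(S) = {$, d}.
FOLLOW(J): in S::=E J d, J is followed by d with FIRST {d}; in C::=J, the suffix after J is empty, so FOLLOW(J) ⊇ FOLLOW(C) = {d, f}; in C::=J f, J is followed by f with FIRST {f}; in E::=J J c (occurrence 1), J is followed by J c with FIRST {d, f}; in E::=J J c (occurrence 2), J is followed by c with FIRST {c}. Thus FOLLOW(J) = {c, d, f}.

{c, d, f}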